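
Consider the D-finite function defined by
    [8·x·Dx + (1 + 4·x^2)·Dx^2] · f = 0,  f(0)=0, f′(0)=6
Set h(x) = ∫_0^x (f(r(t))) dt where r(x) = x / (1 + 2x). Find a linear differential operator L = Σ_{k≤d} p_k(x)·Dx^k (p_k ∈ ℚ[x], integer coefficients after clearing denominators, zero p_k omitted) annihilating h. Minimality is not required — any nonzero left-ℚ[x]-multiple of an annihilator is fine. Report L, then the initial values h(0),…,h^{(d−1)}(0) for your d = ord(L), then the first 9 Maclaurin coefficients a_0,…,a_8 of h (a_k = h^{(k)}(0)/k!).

L = (4 + 16·x)·Dx^2 + (1 + 4·x + 8·x^2)·Dx^3  (order 3).
h: a_k = 0, 0, 3, -4, 4, 0, -64/5, 256/7, -384/7, …
ICs: h(0) = 0, h′(0) = 0, h′′(0) = 6.

f: a_k = 0, 6, 0, -8, 0, 96/5, 0, -384/7, 0, …
Change of var in L_f (x↦r) gives L₀.
∫: right-multiply L₀ by Dx.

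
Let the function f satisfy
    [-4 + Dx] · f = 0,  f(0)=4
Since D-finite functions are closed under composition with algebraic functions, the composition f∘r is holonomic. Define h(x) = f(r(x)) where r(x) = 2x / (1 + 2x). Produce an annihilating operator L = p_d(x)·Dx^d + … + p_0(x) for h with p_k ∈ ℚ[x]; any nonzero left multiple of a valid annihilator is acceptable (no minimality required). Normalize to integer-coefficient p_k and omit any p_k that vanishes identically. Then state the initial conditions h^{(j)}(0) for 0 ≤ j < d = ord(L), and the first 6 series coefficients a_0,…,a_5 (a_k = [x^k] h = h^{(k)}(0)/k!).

f: a_k = 4, 16, 32, 128/3, 128/3, 512/15, …
Substitute x→r, Dx→(1/r')Dx; clear ⇒ L₀.
L = -8 + (1 + 4·x + 4·x^2)·Dx  (order 1).
h: a_k = 4, 32, 64, -128/3, -256/3, 3584/15, …
ICs: h(0) = 4.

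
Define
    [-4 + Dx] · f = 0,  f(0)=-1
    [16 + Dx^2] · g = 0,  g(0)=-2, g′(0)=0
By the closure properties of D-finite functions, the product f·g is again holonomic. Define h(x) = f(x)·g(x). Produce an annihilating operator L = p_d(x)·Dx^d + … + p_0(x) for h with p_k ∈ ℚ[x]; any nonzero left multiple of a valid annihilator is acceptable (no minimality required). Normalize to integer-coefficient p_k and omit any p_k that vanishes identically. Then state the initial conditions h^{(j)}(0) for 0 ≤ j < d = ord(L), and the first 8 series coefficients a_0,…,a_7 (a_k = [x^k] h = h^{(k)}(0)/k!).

f: a_k = -1, -4, -8, -32/3, -32/3, -128/15, -256/45, -1024/315, …
g: a_k = -2, 0, 16, 0, -64/3, 0, 512/45, 0, …
f·g: L₀ = L_f ⊗_s L_g, ord ≤ 1·2.
L = 32 - 8·Dx + Dx^2  (order 2).
h: a_k = 2, 8, 0, -128/3, -256/3, -1024/15, 0, 16384/315, …
ICs: h(0) = 2, h′(0) = 8.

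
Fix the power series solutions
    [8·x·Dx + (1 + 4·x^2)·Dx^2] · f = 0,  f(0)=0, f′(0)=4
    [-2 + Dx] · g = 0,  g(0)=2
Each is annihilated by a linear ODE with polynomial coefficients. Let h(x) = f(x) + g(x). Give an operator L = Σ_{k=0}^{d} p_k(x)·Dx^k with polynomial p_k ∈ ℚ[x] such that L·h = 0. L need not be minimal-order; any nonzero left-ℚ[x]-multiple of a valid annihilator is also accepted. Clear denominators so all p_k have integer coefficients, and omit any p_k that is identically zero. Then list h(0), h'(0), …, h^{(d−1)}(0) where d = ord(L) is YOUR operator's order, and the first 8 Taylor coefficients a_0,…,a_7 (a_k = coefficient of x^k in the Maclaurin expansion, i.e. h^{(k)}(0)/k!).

f: a_k = 0, 4, 0, -16/3, 0, 64/5, 0, -256/7, …
g: a_k = 2, 4, 4, 8/3, 4/3, 8/15, 8/45, 16/315, …
Sum ⇒ L₀ = lclm(L_f,L_g) in ℚ(x)⟨Dx⟩.
L = (8 - 32·x - 32·x^2)·Dx + (-6 + 12·x + 8·x^2 - 16·x^3)·Dx^2 + (1 + 2·x + 4·x^2 + 8·x^3)·Dx^3  (order 3).
h: a_k = 2, 8, 4, -8/3, 4/3, 40/3, 8/45, -11504/315, …
ICs: h(0) = 2, h′(0) = 8, h′′(0) = 8.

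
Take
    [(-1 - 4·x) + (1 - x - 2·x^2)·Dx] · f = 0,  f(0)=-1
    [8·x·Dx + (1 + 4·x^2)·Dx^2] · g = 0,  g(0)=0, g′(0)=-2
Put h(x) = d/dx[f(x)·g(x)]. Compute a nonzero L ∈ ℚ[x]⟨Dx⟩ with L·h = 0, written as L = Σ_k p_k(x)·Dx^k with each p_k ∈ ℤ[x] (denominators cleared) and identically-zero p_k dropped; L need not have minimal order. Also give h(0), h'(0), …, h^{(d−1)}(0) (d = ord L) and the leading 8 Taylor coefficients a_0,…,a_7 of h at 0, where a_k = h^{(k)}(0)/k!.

f: a_k = -1, -1, -3, -5, -11, -21, -43, -85, …
g: a_k = 0, -2, 0, 8/3, 0, -32/5, 0, 128/7, …
Product ⇒ symmetric product L₀, ord ≤ 2.
Differentiate: ansatz ord ≤ ord L₀ ⇒ L.
L = (288·x^2 + 384·x^3 + 1152·x^4) + (5 + 24·x + 36·x^2 + 128·x^3 + 384·x^4 + 768·x^5)·Dx + (-1 - x - 12·x^2 + 12·x^3 - 8·x^4 + 64·x^5 + 96·x^6)·Dx^2  (order 2).
h: a_k = 2, 4, 10, 88/3, 102, 1052/5, 6046/15, 7152/7, …
ICs: h(0) = 2, h′(0) = 4.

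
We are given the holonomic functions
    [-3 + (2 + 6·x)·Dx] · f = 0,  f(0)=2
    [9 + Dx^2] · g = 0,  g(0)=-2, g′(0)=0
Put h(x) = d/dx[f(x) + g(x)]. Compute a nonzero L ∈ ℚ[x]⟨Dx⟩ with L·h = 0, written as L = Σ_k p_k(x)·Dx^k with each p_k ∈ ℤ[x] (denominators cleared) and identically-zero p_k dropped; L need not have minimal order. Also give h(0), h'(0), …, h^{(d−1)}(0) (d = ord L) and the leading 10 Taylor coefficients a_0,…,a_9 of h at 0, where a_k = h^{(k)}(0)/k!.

f: a_k = 2, 3, -9/4, 27/8, -405/64, 1701/128, -15309/512, 72171/1024, -2814669/16384, 14073345/32768, …
g: a_k = -2, 0, 9, 0, -27/4, 0, 81/40, 0, -729/2240, 0, …
Sum ⇒ L₀ = lclm(L_f,L_g) in ℚ(x)⟨Dx⟩.
Differentiate: ansatz ord ≤ ord L₀ ⇒ L.
L = (-513 - 648·x - 972·x^2) + (-126 - 810·x - 1944·x^2 - 1944·x^3)·Dx + (-57 - 72·x - 108·x^2)·Dx^2 + (-14 - 90·x - 216·x^2 - 216·x^3)·Dx^3  (order 3).
h: a_k = 3, 27/2, 81/8, -837/16, 8505/128, -214083/1280, 505197/1024, -98700039/71680, 126660105/32768, -25120174329/2293760, …
ICs: h(0) = 3, h′(0) = 27/2, h′′(0) = 81/4.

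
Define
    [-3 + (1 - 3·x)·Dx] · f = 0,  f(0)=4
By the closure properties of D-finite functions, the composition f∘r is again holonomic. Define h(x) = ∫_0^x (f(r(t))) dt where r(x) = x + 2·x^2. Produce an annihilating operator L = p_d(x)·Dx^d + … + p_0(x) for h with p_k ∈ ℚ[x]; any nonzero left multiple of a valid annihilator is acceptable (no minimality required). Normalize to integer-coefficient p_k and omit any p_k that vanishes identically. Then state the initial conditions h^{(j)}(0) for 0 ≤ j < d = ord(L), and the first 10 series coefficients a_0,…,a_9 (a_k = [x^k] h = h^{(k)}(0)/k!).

L = (3 + 12·x)·Dx + (-1 + 3·x + 6·x^2)·Dx^2  (order 2).
h: a_k = 0, 4, 6, 20, 63, 1116/5, 810, 21276/7, 23247/2, 45180, …
ICs: h(0) = 0, h′(0) = 4.

f: a_k = 4, 12, 36, 108, 324, 972, 2916, 8748, 26244, 78732, …
Change of var in L_f (x↦r) gives L₀.
h=∫₀ˣh₀: take L = L₀·Dx.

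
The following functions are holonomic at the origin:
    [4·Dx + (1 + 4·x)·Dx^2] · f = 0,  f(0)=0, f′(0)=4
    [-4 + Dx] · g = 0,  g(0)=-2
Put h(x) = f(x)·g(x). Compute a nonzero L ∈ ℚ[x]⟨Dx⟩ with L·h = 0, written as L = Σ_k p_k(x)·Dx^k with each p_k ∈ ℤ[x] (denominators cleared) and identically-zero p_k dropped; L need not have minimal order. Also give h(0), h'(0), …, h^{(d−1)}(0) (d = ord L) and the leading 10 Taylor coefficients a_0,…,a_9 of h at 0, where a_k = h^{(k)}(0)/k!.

L = 64·x + (-4 - 32·x)·Dx + (1 + 4·x)·Dx^2  (order 2).
h: a_k = 0, -8, -16, -128/3, 0, -768/5, 3584/9, -94208/63, 237568/45, -2576384/135, …
ICs: h(0) = 0, h′(0) = -8.

f: a_k = 0, 4, -8, 64/3, -64, 1024/5, -2048/3, 16384/7, -8192, 262144/9, …
g: a_k = -2, -8, -16, -64/3, -64/3, -256/15, -512/45, -2048/315, -1024/315, -4096/2835, …
h₀=f·g: eliminate ⇒ L₀, order ≤ 2·1.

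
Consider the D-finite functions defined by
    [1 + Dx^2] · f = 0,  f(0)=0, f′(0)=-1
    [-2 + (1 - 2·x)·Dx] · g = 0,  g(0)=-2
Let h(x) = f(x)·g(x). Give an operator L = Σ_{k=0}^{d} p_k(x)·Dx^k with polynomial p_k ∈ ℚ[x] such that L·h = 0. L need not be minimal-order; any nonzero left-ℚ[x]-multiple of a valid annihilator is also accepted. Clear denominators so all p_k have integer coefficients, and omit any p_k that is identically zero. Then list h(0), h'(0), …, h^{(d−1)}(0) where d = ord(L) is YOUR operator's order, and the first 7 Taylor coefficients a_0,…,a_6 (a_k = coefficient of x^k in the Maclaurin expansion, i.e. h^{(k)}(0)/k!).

L = (-1 + 2·x) + 4·Dx + (-1 + 2·x)·Dx^2  (order 2).
h: a_k = 0, 2, 4, 23/3, 46/3, 1841/60, 1841/30, …
ICs: h(0) = 0, h′(0) = 2.

f: a_k = 0, -1, 0, 1/6, 0, -1/120, 0, …
g: a_k = -2, -4, -8, -16, -32, -64, -128, …
Sym-product of L_f,L_g gives L₀ (≤ ord 2).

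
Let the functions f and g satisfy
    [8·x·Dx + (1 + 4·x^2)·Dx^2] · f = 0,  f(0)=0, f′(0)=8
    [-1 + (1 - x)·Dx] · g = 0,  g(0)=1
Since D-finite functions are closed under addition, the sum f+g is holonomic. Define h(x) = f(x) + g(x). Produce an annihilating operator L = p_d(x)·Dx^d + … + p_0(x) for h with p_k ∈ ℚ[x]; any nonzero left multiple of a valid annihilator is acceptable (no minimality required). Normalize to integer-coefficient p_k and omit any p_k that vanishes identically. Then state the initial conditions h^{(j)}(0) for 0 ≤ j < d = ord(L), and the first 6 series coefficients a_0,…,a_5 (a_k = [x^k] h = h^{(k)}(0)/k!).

L = (8 - 32·x - 96·x^2)·Dx + (-7 + 8·x + 20·x^2 - 96·x^3)·Dx^2 + (1 + 3·x + 12·x^3 - 16·x^4)·Dx^3  (order 3).
h: a_k = 1, 9, 1, -29/3, 1, 133/5, …
ICs: h(0) = 1, h′(0) = 9, h′′(0) = 2.

f: a_k = 0, 8, 0, -32/3, 0, 128/5, …
g: a_k = 1, 1, 1, 1, 1, 1, …
h₀=f+g: left-lcm gives L₀, ord ≤ 3.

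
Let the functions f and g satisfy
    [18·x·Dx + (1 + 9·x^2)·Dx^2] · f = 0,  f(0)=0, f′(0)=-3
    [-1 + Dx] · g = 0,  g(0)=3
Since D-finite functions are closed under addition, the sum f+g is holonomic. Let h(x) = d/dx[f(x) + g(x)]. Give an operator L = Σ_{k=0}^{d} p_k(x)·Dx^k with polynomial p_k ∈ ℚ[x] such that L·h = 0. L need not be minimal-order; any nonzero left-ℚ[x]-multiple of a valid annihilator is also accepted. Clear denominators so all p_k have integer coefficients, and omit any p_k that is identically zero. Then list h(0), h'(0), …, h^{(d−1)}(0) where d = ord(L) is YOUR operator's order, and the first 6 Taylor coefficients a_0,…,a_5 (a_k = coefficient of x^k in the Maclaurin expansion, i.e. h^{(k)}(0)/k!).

L = (18 - 18·x - 486·x^2 - 162·x^3) + (-19 + 468·x^2 - 81·x^4)·Dx + (1 + 18·x + 18·x^2 + 162·x^3 + 81·x^4)·Dx^2  (order 2).
h: a_k = 0, 3, 57/2, 1/2, -1943/8, 1/40, …
ICs: h(0) = 0, h′(0) = 3.

f: a_k = 0, -3, 0, 9, 0, -243/5, …
g: a_k = 3, 3, 3/2, 1/2, 1/8, 1/40, …
L₀ := lclm(L_f,L_g); ord L₀ ≤ 2+1.
Derive L from L₀ (diff closure).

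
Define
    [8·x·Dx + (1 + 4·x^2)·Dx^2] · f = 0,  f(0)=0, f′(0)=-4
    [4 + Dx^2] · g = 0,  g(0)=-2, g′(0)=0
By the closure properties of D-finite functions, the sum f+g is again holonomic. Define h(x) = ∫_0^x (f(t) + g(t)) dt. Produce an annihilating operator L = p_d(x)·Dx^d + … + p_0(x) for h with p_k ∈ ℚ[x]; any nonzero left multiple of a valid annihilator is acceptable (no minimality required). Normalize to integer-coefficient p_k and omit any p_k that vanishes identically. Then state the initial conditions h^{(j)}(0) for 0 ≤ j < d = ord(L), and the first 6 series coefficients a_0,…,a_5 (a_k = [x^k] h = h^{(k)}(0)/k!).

L = (-352·x + 1792·x^3 + 512·x^5)·Dx^2 + (-4 + 112·x^2 + 576·x^4 + 256·x^6)·Dx^3 + (-88·x + 448·x^3 + 128·x^5)·Dx^4 + (-1 + 28·x^2 + 144·x^4 + 64·x^6)·Dx^5  (order 5).
h: a_k = 0, -2, -2, 4/3, 4/3, -4/15, …
ICs: h(0) = 0, h′(0) = -2, h′′(0) = -4, h′′′(0) = 8, h′′′′(0) = 32.

f: a_k = 0, -4, 0, 16/3, 0, -64/5, …
g: a_k = -2, 0, 4, 0, -4/3, 0, …
Weyl lclm of L_f,L_g ⇒ L₀ (ord ≤ 4).
∫: right-multiply L₀ by Dx.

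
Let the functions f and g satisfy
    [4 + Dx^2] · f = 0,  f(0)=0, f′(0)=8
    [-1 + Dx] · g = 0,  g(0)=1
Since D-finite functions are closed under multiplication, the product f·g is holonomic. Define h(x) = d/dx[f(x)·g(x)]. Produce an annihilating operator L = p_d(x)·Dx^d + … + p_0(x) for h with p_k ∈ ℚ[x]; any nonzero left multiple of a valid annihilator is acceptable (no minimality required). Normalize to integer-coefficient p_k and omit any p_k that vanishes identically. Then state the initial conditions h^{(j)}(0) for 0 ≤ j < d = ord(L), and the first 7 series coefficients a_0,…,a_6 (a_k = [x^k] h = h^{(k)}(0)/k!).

L = 5 - 2·Dx + Dx^2  (order 2).
h: a_k = 8, 16, -4, -16, -19/3, 22/15, 139/90, …
ICs: h(0) = 8, h′(0) = 16.

f: a_k = 0, 8, 0, -16/3, 0, 16/15, 0, …
g: a_k = 1, 1, 1/2, 1/6, 1/24, 1/120, 1/720, …
h₀=f·g: eliminate ⇒ L₀, order ≤ 2·1.
Differentiate: ansatz ord ≤ ord L₀ ⇒ L.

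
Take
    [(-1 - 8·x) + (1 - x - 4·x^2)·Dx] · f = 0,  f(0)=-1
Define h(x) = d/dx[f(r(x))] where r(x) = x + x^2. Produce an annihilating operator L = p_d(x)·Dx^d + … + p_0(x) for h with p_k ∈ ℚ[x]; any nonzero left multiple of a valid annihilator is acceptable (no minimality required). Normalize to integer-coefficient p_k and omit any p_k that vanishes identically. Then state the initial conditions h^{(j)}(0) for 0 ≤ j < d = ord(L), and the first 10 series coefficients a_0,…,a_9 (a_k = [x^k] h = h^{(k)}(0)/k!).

L = (12 + 78·x + 246·x^2 + 656·x^3 + 1128·x^4 + 960·x^5 + 320·x^6) + (-1 - 9·x - 9·x^2 + 66·x^3 + 220·x^4 + 312·x^5 + 224·x^6 + 64·x^7)·Dx  (order 1).
h: a_k = -1, -12, -57, -244, -1040, -4134, -16051, -61168, -229095, -847850, …
ICs: h(0) = -1.

f: a_k = -1, -1, -5, -9, -29, -65, -181, -441, -1165, -2929, …
f∘r: x↦r, Dx↦Dx/r' in L_f ⇒ L₀.
Derive L from L₀ (diff closure).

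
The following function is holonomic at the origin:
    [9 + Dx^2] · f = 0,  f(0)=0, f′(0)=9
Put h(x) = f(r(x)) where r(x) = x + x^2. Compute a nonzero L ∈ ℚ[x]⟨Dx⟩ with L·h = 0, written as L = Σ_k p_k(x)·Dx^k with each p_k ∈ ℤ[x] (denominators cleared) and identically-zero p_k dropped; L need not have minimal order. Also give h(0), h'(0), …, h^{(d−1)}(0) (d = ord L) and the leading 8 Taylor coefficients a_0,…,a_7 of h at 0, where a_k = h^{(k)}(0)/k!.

L = (9 + 54·x + 108·x^2 + 72·x^3) - 2·Dx + (1 + 2·x)·Dx^2  (order 2).
h: a_k = 0, 9, 9, -27/2, -81/2, -1377/40, 135/8, 33291/560, …
ICs: h(0) = 0, h′(0) = 9.

f: a_k = 0, 9, 0, -27/2, 0, 243/40, 0, -729/560, …
L₀ from L_f via x↦r, Dx↦r'^{-1}Dx.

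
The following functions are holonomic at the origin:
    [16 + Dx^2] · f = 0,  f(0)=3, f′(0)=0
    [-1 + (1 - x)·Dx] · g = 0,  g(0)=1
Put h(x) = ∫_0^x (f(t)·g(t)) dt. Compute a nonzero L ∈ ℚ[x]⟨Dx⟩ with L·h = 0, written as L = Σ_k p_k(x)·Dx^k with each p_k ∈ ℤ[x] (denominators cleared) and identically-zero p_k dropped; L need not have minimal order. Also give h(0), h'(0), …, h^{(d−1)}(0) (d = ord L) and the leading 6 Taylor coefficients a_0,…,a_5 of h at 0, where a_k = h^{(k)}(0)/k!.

f: a_k = 3, 0, -24, 0, 32, 0, …
g: a_k = 1, 1, 1, 1, 1, 1, …
f·g: L₀ = L_f ⊗_s L_g, ord ≤ 2·1.
h=∫₀ˣh₀: take L = L₀·Dx.
L = (-16 + 16·x)·Dx + 2·Dx^2 + (-1 + x)·Dx^3  (order 3).
h: a_k = 0, 3, 3/2, -7, -21/4, 11/5, …
ICs: h(0) = 0, h′(0) = 3, h′′(0) = 3.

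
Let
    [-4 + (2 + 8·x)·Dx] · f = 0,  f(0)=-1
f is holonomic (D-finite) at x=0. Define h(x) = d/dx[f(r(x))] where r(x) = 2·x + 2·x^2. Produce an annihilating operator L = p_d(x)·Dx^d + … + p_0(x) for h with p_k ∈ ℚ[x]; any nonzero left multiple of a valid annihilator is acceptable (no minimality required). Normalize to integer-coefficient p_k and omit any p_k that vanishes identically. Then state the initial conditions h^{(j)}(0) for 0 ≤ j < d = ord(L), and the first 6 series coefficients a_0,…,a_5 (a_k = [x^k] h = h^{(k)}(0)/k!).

f: a_k = -1, -2, 2, -4, 10, -28, …
Substitute x→r, Dx→(1/r')Dx; clear ⇒ L₀.
Differentiate: ansatz ord ≤ ord L₀ ⇒ L.
L = -2 + (-1 - 10·x - 24·x^2 - 16·x^3)·Dx  (order 1).
h: a_k = -4, 8, -48, 288, -1760, 10944, …
ICs: h(0) = -4.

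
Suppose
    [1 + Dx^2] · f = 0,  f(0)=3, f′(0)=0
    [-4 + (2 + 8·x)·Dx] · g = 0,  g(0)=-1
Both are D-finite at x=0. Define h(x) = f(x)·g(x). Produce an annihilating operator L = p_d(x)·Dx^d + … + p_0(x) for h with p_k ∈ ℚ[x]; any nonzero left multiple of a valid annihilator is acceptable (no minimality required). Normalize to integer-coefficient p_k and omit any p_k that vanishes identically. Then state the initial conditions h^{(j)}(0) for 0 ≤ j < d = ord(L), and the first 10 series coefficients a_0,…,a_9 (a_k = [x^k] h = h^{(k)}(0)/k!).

L = (13 + 8·x + 16·x^2) + (-4 - 16·x)·Dx + (1 + 8·x + 16·x^2)·Dx^2  (order 2).
h: a_k = -3, -6, 15/2, -9, 215/8, -313/4, 56941/240, -90059/120, 32917807/13440, -18339963/2240, …
ICs: h(0) = -3, h′(0) = -6.

f: a_k = 3, 0, -3/2, 0, 1/8, 0, -1/240, 0, 1/13440, 0, …
g: a_k = -1, -2, 2, -4, 10, -28, 84, -264, 858, -2860, …
h₀=f·g: eliminate ⇒ L₀, order ≤ 2·1.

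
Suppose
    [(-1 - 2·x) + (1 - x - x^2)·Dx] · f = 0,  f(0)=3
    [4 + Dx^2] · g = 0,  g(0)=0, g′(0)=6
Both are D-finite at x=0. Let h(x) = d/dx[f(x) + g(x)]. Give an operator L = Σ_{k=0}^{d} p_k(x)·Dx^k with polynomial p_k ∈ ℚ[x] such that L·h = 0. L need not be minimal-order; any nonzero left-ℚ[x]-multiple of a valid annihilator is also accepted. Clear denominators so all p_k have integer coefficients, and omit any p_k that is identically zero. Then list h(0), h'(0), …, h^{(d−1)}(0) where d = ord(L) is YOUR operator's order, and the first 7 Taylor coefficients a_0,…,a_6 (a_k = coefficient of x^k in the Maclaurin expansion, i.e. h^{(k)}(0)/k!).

f: a_k = 3, 3, 6, 9, 15, 24, 39, …
g: a_k = 0, 6, 0, -4, 0, 4/5, 0, …
Sum ⇒ L₀ = lclm(L_f,L_g) in ℚ(x)⟨Dx⟩.
h=h₀': d/dx-closure on L₀ ⇒ L.
L = (272 + 704·x + 880·x^2 + 400·x^3 + 320·x^4 + 144·x^5 + 48·x^6) + (-44 - 52·x + 108·x^2 + 80·x^3 + 40·x^4 + 72·x^5 + 56·x^6 + 16·x^7)·Dx + (68 + 176·x + 220·x^2 + 100·x^3 + 80·x^4 + 36·x^5 + 12·x^6)·Dx^2 + (-11 - 13·x + 27·x^2 + 20·x^3 + 10·x^4 + 18·x^5 + 14·x^6 + 4·x^7)·Dx^3  (order 3).
h: a_k = 9, 12, 15, 60, 124, 234, 6607/15, …
ICs: h(0) = 9, h′(0) = 12, h′′(0) = 30.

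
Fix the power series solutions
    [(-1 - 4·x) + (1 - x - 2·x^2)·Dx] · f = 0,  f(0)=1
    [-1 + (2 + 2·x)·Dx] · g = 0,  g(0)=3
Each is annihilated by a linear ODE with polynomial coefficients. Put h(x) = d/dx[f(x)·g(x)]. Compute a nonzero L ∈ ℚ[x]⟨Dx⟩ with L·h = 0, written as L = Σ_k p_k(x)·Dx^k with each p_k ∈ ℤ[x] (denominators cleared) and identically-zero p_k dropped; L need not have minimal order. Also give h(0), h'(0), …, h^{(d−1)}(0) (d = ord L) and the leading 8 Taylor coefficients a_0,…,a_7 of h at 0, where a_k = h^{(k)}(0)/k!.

L = (9 + 20·x + 20·x^2) + (-2 - 2·x + 8·x^2 + 8·x^3)·Dx  (order 1).
h: a_k = 9/2, 81/4, 927/16, 5049/32, 100035/256, 482247/512, 4491963/2048, 20553993/4096, …
ICs: h(0) = 9/2.

f: a_k = 1, 1, 3, 5, 11, 21, 43, 85, …
g: a_k = 3, 3/2, -3/8, 3/16, -15/128, 21/256, -63/1024, 99/2048, …
h₀=f·g: eliminate ⇒ L₀, order ≤ 1·1.
Differentiate: ansatz ord ≤ ord L₀ ⇒ L.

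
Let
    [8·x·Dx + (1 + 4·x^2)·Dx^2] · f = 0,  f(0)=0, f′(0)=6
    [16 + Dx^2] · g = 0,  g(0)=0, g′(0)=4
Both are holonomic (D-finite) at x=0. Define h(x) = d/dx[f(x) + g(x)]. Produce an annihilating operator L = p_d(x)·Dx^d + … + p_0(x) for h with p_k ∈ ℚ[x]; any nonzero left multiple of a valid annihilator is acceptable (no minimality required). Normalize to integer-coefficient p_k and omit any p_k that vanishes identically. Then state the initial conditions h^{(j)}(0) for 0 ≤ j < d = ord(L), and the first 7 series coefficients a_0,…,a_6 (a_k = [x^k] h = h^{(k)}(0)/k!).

L = (-512·x + 5120·x^3 + 4096·x^5) + (16 + 512·x^2 + 2304·x^4 + 2048·x^6)·Dx + (-32·x + 320·x^3 + 256·x^5)·Dx^2 + (1 + 32·x^2 + 144·x^4 + 128·x^6)·Dx^3  (order 3).
h: a_k = 10, 0, -56, 0, 416/3, 0, -18304/45, …
ICs: h(0) = 10, h′(0) = 0, h′′(0) = -112.

f: a_k = 0, 6, 0, -8, 0, 96/5, 0, …
g: a_k = 0, 4, 0, -32/3, 0, 128/15, 0, …
Weyl lclm of L_f,L_g ⇒ L₀ (ord ≤ 4).
Differentiate: ansatz ord ≤ ord L₀ ⇒ L.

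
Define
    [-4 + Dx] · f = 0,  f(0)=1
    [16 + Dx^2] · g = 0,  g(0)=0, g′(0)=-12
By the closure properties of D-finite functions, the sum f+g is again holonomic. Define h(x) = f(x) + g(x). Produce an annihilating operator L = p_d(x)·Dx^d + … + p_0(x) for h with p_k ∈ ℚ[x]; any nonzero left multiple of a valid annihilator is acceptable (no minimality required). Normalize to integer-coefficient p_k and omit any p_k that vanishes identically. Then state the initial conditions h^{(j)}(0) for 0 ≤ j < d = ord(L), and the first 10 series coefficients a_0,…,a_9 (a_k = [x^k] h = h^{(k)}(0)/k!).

L = -64 + 16·Dx - 4·Dx^2 + Dx^3  (order 3).
h: a_k = 1, -8, 8, 128/3, 32/3, -256/15, 256/45, 4096/315, 512/315, -4096/2835, …
ICs: h(0) = 1, h′(0) = -8, h′′(0) = 16.

f: a_k = 1, 4, 8, 32/3, 32/3, 128/15, 256/45, 1024/315, 512/315, 2048/2835, …
g: a_k = 0, -12, 0, 32, 0, -128/5, 0, 1024/105, 0, -2048/945, …
L₀ := lclm(L_f,L_g); ord L₀ ≤ 1+2.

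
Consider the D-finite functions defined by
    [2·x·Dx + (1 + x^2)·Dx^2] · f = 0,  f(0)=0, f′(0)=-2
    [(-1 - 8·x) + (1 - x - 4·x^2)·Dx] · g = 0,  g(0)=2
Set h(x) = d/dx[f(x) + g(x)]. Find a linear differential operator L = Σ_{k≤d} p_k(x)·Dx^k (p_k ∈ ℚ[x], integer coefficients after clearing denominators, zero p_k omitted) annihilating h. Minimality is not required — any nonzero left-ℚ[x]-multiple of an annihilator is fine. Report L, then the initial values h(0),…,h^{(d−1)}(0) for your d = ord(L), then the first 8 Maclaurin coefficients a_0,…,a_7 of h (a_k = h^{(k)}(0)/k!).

f: a_k = 0, -2, 0, 2/3, 0, -2/5, 0, 2/7, …
g: a_k = 2, 2, 10, 18, 58, 130, 362, 882, …
L₀ := lclm(L_f,L_g); ord L₀ ≤ 2+1.
h₀' ⇒ L via d/dx closure of L₀.
L = (10 - 40·x - 478·x^2 - 864·x^3 - 2496·x^4 - 384·x^6) + (-28 - 246·x - 316·x^2 - 1182·x^3 - 752·x^4 - 2048·x^5 - 48·x^6 - 384·x^7)·Dx + (5 + 8·x + 32·x^2 - 104·x^3 - 197·x^4 - 128·x^5 - 288·x^6 - 16·x^7 - 64·x^8)·Dx^2  (order 2).
h: a_k = 0, 20, 56, 232, 648, 2172, 6176, 18640, …
ICs: h(0) = 0, h′(0) = 20.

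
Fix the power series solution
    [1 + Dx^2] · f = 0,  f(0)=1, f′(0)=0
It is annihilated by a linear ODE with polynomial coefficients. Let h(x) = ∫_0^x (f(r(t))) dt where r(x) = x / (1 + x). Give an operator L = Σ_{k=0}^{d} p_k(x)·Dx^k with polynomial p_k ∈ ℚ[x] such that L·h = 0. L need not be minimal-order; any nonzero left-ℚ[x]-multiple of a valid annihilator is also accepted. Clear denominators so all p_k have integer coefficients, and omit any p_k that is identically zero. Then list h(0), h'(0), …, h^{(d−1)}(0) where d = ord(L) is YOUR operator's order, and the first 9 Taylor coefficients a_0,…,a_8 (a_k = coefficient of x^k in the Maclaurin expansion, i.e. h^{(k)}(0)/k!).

f: a_k = 1, 0, -1/2, 0, 1/24, 0, -1/720, 0, 1/40320, …
Substitute x→r, Dx→(1/r')Dx; clear ⇒ L₀.
∫: right-multiply L₀ by Dx.
L = Dx + (2 + 6·x + 6·x^2 + 2·x^3)·Dx^2 + (1 + 4·x + 6·x^2 + 4·x^3 + x^4)·Dx^3  (order 3).
h: a_k = 0, 1, 0, -1/6, 1/4, -7/24, 11/36, -1501/5040, 87/320, …
ICs: h(0) = 0, h′(0) = 1, h′′(0) = 0.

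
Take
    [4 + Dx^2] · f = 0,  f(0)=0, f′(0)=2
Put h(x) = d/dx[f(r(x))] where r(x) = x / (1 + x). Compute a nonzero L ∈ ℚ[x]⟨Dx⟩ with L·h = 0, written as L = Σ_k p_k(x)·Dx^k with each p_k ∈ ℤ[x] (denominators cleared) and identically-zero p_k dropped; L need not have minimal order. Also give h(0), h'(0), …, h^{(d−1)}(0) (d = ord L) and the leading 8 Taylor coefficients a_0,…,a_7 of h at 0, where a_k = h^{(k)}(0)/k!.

f: a_k = 0, 2, 0, -4/3, 0, 4/15, 0, -8/315, …
h₀=f(r): pull back L_f along r ⇒ L₀.
Differentiate: ansatz ord ≤ ord L₀ ⇒ L.
L = (10 + 12·x + 6·x^2) + (6 + 18·x + 18·x^2 + 6·x^3)·Dx + (1 + 4·x + 6·x^2 + 4·x^3 + x^4)·Dx^2  (order 2).
h: a_k = 2, -4, 2, 8, -86/3, 60, -4418/45, 6064/45, …
ICs: h(0) = 2, h′(0) = -4.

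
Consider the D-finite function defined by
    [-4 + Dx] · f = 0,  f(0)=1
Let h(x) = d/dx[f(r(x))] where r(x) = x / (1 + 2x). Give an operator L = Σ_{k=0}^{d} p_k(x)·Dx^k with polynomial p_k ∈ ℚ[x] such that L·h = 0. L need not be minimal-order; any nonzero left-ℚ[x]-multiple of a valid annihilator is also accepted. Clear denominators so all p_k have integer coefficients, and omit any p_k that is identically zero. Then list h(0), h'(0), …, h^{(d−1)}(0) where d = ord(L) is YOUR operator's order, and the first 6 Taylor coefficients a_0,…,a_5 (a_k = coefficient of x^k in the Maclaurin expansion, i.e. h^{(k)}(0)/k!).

L = -8·x + (-1 - 4·x - 4·x^2)·Dx  (order 1).
h: a_k = 4, 0, -16, 128/3, -64, 512/15, …
ICs: h(0) = 4.

f: a_k = 1, 4, 8, 32/3, 32/3, 128/15, …
h₀=f(r): pull back L_f along r ⇒ L₀.
h=h₀': d/dx-closure on L₀ ⇒ L.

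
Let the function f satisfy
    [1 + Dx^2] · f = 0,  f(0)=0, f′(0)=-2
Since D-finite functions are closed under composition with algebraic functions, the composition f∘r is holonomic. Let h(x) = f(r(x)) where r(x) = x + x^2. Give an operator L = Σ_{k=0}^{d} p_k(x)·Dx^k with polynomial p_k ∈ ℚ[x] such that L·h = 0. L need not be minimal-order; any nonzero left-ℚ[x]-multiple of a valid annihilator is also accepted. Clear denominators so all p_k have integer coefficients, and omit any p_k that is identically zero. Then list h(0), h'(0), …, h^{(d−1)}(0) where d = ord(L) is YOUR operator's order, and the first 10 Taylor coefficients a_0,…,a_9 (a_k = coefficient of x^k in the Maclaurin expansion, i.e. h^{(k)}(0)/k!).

f: a_k = 0, -2, 0, 1/3, 0, -1/60, 0, 1/2520, 0, -1/181440, …
Substitute x→r, Dx→(1/r')Dx; clear ⇒ L₀.
L = (1 + 6·x + 12·x^2 + 8·x^3) - 2·Dx + (1 + 2·x)·Dx^2  (order 2).
h: a_k = 0, -2, -2, 1/3, 1, 59/60, 1/4, -419/2520, -59/360, -13609/181440, …
ICs: h(0) = 0, h′(0) = -2.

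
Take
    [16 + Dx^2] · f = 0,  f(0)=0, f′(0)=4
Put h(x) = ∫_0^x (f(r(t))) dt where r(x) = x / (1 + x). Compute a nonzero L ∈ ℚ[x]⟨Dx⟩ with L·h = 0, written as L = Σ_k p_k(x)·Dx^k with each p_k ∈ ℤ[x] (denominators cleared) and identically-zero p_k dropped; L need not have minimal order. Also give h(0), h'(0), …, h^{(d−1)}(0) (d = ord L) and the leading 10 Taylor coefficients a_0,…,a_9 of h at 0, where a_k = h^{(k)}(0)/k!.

L = 16·Dx + (2 + 6·x + 6·x^2 + 2·x^3)·Dx^2 + (1 + 4·x + 6·x^2 + 4·x^3 + x^4)·Dx^3  (order 3).
h: a_k = 0, 0, 2, -4/3, -5/3, 28/5, -386/45, 60/7, -2461/630, -2516/405, …
ICs: h(0) = 0, h′(0) = 0, h′′(0) = 4.

f: a_k = 0, 4, 0, -32/3, 0, 128/15, 0, -1024/315, 0, 2048/2835, …
Change of var in L_f (x↦r) gives L₀.
∫: right-multiply L₀ by Dx.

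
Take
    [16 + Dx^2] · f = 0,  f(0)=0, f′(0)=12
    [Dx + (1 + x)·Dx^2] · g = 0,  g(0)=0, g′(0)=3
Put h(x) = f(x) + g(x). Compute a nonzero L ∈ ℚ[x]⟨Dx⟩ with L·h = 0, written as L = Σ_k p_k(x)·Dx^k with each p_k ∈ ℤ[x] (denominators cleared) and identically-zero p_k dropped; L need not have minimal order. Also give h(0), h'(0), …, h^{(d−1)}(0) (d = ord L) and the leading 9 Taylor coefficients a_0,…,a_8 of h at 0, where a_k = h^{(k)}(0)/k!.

L = (176 + 256·x + 128·x^2)·Dx + (144 + 400·x + 384·x^2 + 128·x^3)·Dx^2 + (11 + 16·x + 8·x^2)·Dx^3 + (9 + 25·x + 24·x^2 + 8·x^3)·Dx^4  (order 4).
h: a_k = 0, 15, -3/2, -31, -3/4, 131/5, -1/2, -979/105, -3/8, …
ICs: h(0) = 0, h′(0) = 15, h′′(0) = -3, h′′′(0) = -186.

f: a_k = 0, 12, 0, -32, 0, 128/5, 0, -1024/105, 0, …
g: a_k = 0, 3, -3/2, 1, -3/4, 3/5, -1/2, 3/7, -3/8, …
L₀ := lclm(L_f,L_g); ord L₀ ≤ 2+2.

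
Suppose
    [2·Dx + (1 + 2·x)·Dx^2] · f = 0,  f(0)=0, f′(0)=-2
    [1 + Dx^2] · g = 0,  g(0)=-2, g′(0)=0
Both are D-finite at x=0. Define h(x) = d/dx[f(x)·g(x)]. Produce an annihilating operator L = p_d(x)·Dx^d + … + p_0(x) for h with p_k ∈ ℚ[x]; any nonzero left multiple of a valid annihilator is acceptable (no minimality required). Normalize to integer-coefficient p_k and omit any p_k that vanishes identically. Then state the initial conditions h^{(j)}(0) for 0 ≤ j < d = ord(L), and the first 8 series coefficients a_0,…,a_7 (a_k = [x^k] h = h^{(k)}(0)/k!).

f: a_k = 0, -2, 2, -8/3, 4, -32/5, 32/3, -128/7, …
g: a_k = -2, 0, 1, 0, -1/12, 0, 1/360, 0, …
f·g: L₀ = L_f ⊗_s L_g, ord ≤ 2·2.
Derive L from L₀ (diff closure).
L = (-52 - 31·x - 87·x^2 - 96·x^3 - 8·x^4 + 48·x^5 + 16·x^6) + (-33 - 98·x - 80·x^2 + 80·x^4 + 32·x^5)·Dx + (-55 - 46·x - 110·x^2 - 96·x^3 + 32·x^4 + 96·x^5 + 32·x^6)·Dx^2 + (-33 - 98·x - 80·x^2 + 80·x^4 + 32·x^5)·Dx^3 + (-3 - 15·x - 23·x^2 + 40·x^4 + 48·x^5 + 16·x^6)·Dx^4  (order 4).
h: a_k = 4, -8, 10, -24, 103/2, -105, 12763/60, -19318/45, …
ICs: h(0) = 4, h′(0) = -8, h′′(0) = 20, h′′′(0) = -144.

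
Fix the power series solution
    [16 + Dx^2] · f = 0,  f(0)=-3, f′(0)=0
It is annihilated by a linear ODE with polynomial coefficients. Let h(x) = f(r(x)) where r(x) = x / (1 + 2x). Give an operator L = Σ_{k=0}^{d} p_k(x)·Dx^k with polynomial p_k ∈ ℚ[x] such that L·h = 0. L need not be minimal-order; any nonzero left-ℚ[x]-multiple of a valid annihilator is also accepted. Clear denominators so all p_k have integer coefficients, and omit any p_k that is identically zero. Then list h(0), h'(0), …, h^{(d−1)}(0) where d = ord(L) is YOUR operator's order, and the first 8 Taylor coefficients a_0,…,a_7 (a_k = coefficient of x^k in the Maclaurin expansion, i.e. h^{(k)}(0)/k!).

f: a_k = -3, 0, 24, 0, -32, 0, 256/15, 0, …
Substitute x→r, Dx→(1/r')Dx; clear ⇒ L₀.
L = 16 + (4 + 24·x + 48·x^2 + 32·x^3)·Dx + (1 + 8·x + 24·x^2 + 32·x^3 + 16·x^4)·Dx^2  (order 2).
h: a_k = -3, 0, 24, -96, 256, -512, 9856/15, 1536/5, …
ICs: h(0) = -3, h′(0) = 0.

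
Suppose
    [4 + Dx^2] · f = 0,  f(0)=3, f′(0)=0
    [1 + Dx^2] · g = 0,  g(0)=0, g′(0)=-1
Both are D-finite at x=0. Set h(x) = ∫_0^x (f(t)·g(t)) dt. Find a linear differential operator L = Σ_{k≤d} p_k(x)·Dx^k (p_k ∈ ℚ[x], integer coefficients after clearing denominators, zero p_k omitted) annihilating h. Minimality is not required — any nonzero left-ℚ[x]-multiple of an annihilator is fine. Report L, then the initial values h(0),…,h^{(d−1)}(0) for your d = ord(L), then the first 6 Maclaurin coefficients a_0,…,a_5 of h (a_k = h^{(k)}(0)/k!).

L = 9·Dx + 10·Dx^3 + Dx^5  (order 5).
h: a_k = 0, 0, -3/2, 0, 13/8, 0, …
ICs: h(0) = 0, h′(0) = 0, h′′(0) = -3, h′′′(0) = 0, h′′′′(0) = 39.

f: a_k = 3, 0, -6, 0, 2, 0, …
g: a_k = 0, -1, 0, 1/6, 0, -1/120, …
Sym-product of L_f,L_g gives L₀ (≤ ord 4).
∫: right-multiply L₀ by Dx.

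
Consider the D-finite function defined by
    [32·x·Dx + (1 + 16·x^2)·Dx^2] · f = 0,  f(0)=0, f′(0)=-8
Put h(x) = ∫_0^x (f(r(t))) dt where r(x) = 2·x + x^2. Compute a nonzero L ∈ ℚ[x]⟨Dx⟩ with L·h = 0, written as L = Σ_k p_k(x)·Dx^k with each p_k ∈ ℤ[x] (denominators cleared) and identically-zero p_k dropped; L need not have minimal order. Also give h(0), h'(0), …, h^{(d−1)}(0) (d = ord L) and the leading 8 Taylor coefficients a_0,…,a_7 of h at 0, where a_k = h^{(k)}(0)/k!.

L = (-1 + 128·x + 256·x^2 + 192·x^3 + 48·x^4)·Dx^2 + (1 + x + 64·x^2 + 128·x^3 + 80·x^4 + 16·x^5)·Dx^3  (order 3).
h: a_k = 0, 0, -8, -8/3, 256/3, 512/5, -32128/15, -98176/21, …
ICs: h(0) = 0, h′(0) = 0, h′′(0) = -16.

f: a_k = 0, -8, 0, 128/3, 0, -2048/5, 0, 32768/7, …
L₀ from L_f via x↦r, Dx↦r'^{-1}Dx.
h=∫₀ˣh₀: take L = L₀·Dx.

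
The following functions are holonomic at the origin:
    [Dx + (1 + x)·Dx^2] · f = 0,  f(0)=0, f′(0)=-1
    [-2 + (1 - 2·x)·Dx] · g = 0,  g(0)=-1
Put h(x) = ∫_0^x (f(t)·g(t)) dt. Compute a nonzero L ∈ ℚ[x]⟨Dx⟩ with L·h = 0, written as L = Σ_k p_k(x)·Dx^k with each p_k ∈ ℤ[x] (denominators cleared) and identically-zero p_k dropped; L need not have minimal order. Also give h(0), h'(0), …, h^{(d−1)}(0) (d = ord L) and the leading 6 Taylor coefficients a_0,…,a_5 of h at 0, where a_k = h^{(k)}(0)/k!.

f: a_k = 0, -1, 1/2, -1/3, 1/4, -1/5, …
g: a_k = -1, -2, -4, -8, -16, -32, …
L₀ := L_f ⊗_s L_g (sym. prod.), ord ≤ 2.
h=∫₀ˣh₀: take L = L₀·Dx.
L = 2·Dx + (3 + 6·x)·Dx^2 + (-1 + x + 2·x^2)·Dx^3  (order 3).
h: a_k = 0, 0, 1/2, 1/2, 5/6, 77/60, …
ICs: h(0) = 0, h′(0) = 0, h′′(0) = 1.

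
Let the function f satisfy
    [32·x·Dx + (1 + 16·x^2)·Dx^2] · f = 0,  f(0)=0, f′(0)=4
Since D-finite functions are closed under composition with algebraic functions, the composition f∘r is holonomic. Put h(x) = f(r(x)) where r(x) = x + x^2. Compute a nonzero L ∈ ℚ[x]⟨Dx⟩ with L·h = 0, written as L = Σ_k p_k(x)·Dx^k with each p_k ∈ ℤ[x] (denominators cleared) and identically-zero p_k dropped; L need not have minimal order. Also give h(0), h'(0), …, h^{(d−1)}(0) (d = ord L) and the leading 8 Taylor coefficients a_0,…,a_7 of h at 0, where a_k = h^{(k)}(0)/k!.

f: a_k = 0, 4, 0, -64/3, 0, 1024/5, 0, -16384/7, …
f∘r: x↦r, Dx↦Dx/r' in L_f ⇒ L₀.
L = (-2 + 32·x + 128·x^2 + 192·x^3 + 96·x^4)·Dx + (1 + 2·x + 16·x^2 + 64·x^3 + 80·x^4 + 32·x^5)·Dx^2  (order 2).
h: a_k = 0, 4, 4, -64/3, -64, 704/5, 3008/3, -2048/7, …
ICs: h(0) = 0, h′(0) = 4.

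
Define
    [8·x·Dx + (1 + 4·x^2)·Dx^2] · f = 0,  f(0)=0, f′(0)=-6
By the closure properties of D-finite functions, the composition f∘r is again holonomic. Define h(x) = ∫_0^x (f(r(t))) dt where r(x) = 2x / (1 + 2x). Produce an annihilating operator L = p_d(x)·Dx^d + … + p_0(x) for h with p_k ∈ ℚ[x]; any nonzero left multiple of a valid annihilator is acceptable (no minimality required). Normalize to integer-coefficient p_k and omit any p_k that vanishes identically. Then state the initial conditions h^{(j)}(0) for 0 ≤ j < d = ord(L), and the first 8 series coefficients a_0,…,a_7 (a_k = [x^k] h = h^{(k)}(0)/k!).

L = (4 + 40·x)·Dx^2 + (1 + 4·x + 20·x^2)·Dx^3  (order 3).
h: a_k = 0, 0, -6, 8, 4, -288/5, 608/5, 1408/7, …
ICs: h(0) = 0, h′(0) = 0, h′′(0) = -12.

f: a_k = 0, -6, 0, 8, 0, -96/5, 0, 384/7, …
Substitute x→r, Dx→(1/r')Dx; clear ⇒ L₀.
∫: right-multiply L₀ by Dx.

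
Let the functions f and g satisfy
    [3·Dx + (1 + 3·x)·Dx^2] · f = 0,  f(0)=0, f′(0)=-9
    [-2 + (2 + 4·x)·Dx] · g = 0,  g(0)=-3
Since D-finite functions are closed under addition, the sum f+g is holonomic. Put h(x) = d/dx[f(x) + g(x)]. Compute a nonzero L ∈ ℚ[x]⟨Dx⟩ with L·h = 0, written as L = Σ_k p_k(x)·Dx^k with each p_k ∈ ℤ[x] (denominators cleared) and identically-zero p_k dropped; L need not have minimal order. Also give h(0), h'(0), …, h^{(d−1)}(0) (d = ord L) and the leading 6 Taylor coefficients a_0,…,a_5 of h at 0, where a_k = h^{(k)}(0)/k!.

f: a_k = 0, -9, 27/2, -27, 243/4, -729/5, …
g: a_k = -3, -3, 3/2, -3/2, 15/8, -21/8, …
L₀ := lclm(L_f,L_g); ord L₀ ≤ 2+1.
Derive L from L₀ (diff closure).
L = (18 + 18·x) + (30 + 108·x + 90·x^2)·Dx + (4 + 26·x + 54·x^2 + 36·x^3)·Dx^2  (order 2).
h: a_k = -12, 30, -171/2, 501/2, -5937/8, 17685/8, …
ICs: h(0) = -12, h′(0) = 30.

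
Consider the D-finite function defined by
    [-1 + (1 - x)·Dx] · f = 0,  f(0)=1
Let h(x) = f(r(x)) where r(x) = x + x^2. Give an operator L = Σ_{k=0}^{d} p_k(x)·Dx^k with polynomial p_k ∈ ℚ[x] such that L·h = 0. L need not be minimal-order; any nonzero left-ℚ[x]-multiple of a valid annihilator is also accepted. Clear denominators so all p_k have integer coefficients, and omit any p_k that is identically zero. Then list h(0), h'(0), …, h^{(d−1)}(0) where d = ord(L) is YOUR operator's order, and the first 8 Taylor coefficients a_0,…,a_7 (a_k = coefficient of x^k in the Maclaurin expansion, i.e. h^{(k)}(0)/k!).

L = (1 + 2·x) + (-1 + x + x^2)·Dx  (order 1).
h: a_k = 1, 1, 2, 3, 5, 8, 13, 21, …
ICs: h(0) = 1.

f: a_k = 1, 1, 1, 1, 1, 1, 1, 1, …
L₀ from L_f via x↦r, Dx↦r'^{-1}Dx.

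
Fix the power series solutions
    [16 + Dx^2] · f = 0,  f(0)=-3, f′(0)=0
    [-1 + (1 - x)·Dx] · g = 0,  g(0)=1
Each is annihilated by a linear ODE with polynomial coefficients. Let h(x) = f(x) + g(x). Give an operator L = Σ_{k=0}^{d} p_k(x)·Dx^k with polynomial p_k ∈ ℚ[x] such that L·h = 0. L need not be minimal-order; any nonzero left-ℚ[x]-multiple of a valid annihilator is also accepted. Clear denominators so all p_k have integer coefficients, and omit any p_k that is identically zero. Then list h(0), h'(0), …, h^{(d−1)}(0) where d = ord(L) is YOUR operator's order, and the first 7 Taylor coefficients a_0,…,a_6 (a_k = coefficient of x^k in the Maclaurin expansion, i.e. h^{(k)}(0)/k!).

f: a_k = -3, 0, 24, 0, -32, 0, 256/15, …
g: a_k = 1, 1, 1, 1, 1, 1, 1, …
L₀ := lclm(L_f,L_g); ord L₀ ≤ 2+1.
L = (-176 + 256·x - 128·x^2) + (144 - 400·x + 384·x^2 - 128·x^3)·Dx + (-11 + 16·x - 8·x^2)·Dx^2 + (9 - 25·x + 24·x^2 - 8·x^3)·Dx^3  (order 3).
h: a_k = -2, 1, 25, 1, -31, 1, 271/15, …
ICs: h(0) = -2, h′(0) = 1, h′′(0) = 50.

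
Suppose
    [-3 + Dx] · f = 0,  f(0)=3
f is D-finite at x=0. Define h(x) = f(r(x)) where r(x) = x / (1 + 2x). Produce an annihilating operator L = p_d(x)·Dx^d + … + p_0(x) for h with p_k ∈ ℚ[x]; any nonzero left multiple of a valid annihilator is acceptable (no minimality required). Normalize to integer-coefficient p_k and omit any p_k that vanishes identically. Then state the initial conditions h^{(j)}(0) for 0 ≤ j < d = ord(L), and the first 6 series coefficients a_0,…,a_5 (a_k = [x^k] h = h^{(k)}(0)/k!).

f: a_k = 3, 9, 27/2, 27/2, 81/8, 243/40, …
L₀ from L_f via x↦r, Dx↦r'^{-1}Dx.
L = -3 + (1 + 4·x + 4·x^2)·Dx  (order 1).
h: a_k = 3, 9, -9/2, -9/2, 153/8, -1557/40, …
ICs: h(0) = 3.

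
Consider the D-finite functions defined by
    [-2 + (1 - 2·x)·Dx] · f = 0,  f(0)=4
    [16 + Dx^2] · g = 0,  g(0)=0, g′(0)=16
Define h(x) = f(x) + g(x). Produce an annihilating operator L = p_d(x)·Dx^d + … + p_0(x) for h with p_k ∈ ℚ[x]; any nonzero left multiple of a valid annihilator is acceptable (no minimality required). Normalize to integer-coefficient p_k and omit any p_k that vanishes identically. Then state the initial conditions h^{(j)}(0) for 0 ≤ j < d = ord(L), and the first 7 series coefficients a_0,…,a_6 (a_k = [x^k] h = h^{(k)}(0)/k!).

f: a_k = 4, 8, 16, 32, 64, 128, 256, …
g: a_k = 0, 16, 0, -128/3, 0, 512/15, 0, …
L₀ := lclm(L_f,L_g); ord L₀ ≤ 1+2.
L = (160 - 256·x + 256·x^2) + (-48 + 224·x - 384·x^2 + 256·x^3)·Dx + (10 - 16·x + 16·x^2)·Dx^2 + (-3 + 14·x - 24·x^2 + 16·x^3)·Dx^3  (order 3).
h: a_k = 4, 24, 16, -32/3, 64, 2432/15, 256, …
ICs: h(0) = 4, h′(0) = 24, h′′(0) = 32.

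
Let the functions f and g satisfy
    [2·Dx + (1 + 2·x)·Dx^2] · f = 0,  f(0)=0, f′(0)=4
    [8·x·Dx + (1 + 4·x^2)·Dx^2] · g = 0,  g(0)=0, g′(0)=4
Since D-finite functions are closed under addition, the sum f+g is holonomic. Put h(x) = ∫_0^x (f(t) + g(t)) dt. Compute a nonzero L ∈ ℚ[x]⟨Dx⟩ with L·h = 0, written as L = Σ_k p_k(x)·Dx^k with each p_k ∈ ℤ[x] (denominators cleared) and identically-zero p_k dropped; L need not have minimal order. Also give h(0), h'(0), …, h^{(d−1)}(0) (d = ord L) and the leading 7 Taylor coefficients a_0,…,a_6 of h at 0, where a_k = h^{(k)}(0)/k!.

L = (-8 - 48·x + 96·x^2 + 64·x^3)·Dx^2 + (-8 - 16·x + 192·x^3 + 128·x^4)·Dx^3 + (-1 + 2·x + 8·x^2 + 16·x^3 + 48·x^4 + 32·x^5)·Dx^4  (order 4).
h: a_k = 0, 0, 4, -4/3, 0, -8/5, 64/15, …
ICs: h(0) = 0, h′(0) = 0, h′′(0) = 8, h′′′(0) = -8.

f: a_k = 0, 4, -4, 16/3, -8, 64/5, -64/3, …
g: a_k = 0, 4, 0, -16/3, 0, 64/5, 0, …
f+g: L₀ = lclm(L_f,L_g), ord ≤ 2+2.
Integrate: L := L₀·Dx.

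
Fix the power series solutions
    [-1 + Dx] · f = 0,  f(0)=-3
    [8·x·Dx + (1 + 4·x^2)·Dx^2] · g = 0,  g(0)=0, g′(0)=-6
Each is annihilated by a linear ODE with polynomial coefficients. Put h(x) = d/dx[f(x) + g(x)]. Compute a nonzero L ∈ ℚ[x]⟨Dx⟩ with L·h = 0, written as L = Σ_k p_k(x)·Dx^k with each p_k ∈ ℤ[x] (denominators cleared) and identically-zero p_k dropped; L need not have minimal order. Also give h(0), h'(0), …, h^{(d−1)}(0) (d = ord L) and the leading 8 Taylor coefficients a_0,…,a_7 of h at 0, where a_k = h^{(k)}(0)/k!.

f: a_k = -3, -3, -3/2, -1/2, -1/8, -1/40, -1/240, -1/1680, …
g: a_k = 0, -6, 0, 8, 0, -96/5, 0, 384/7, …
Sum ⇒ L₀ = lclm(L_f,L_g) in ℚ(x)⟨Dx⟩.
h=h₀': d/dx-closure on L₀ ⇒ L.
L = (8 - 8·x - 96·x^2 - 32·x^3) + (-9 + 88·x^2 - 16·x^4)·Dx + (1 + 8·x + 8·x^2 + 32·x^3 + 16·x^4)·Dx^2  (order 2).
h: a_k = -9, -3, 45/2, -1/2, -769/8, -1/40, 92159/240, -1/1680, …
ICs: h(0) = -9, h′(0) = -3.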